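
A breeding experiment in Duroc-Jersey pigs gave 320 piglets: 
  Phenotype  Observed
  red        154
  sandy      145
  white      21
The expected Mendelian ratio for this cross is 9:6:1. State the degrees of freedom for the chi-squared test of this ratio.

A goodness-of-fit test with 3 phenotype classes has df = 3 − 1 = 2.

2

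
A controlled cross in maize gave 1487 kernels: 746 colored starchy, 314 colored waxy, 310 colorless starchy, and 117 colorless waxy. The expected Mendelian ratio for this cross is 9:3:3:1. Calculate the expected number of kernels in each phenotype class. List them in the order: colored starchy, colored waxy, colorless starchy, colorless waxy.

836.4375, 278.8125, 278.8125, 92.9375

Expected counts for N = 1487 under a 9:3:3:1 ratio (total parts = 16):
  colored starchy: 1487 × 9/16 = 836.4375
  colored waxy: 1487 × 3/16 = 278.8125
  colorless starchy: 1487 × 3/16 = 278.8125
  colorless waxy: 1487 × 1/16 = 92.9375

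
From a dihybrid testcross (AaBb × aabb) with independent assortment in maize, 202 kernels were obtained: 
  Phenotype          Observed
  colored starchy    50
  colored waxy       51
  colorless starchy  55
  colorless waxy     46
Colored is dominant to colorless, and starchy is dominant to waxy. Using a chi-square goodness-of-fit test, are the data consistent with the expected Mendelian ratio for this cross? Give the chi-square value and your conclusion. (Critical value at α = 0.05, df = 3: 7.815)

A dihybrid testcross with independent assortment gives a 1:1:1:1 ratio.
Total ratio parts = 4. Expected numbers out of 202:
  colored starchy: 202 × 1/4 = 50.5
  colored waxy: 202 × 1/4 = 50.5
  colorless starchy: 202 × 1/4 = 50.5
  colorless waxy: 202 × 1/4 = 50.5
χ² = Σ (O − E)² / E
  colored starchy: (50 − 50.5)² / 50.5 = 0.0050
  colored waxy: (51 − 50.5)² / 50.5 = 0.0050
  colorless starchy: (55 − 50.5)² / 50.5 = 0.4010
  colorless waxy: (46 − 50.5)² / 50.5 = 0.4010
χ² = 0.0050 + 0.0050 + 0.4010 + 0.4010 = 0.812
Degrees of freedom = 4 − 1 = 3; critical value at α = 0.05 is 7.815.
Since 0.812 < 7.815, we fail to reject the null hypothesis — the data are consistent with the 1:1:1:1 ratio.

0.812; consistent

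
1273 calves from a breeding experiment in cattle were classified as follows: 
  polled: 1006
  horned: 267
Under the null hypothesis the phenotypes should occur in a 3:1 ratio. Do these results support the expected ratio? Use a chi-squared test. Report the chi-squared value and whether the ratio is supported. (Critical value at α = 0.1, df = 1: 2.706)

11.004; not consistent

Total ratio parts = 4. Expected numbers out of 1273:
  polled: 1273 × 3/4 = 954.75
  horned: 1273 × 1/4 = 318.25
χ² = Σ (O − E)² / E
  polled: (1006 − 954.75)² / 954.75 = 2.7510
  horned: (267 − 318.25)² / 318.25 = 8.2531
χ² = 2.7510 + 8.2531 = 11.0041 ≈ 11.004
Degrees of freedom = 2 − 1 = 1; critical value at α = 0.1 is 2.706.
Since 11.004 > 2.706, we reject the null hypothesis — the data do not fit the 3:1 ratio.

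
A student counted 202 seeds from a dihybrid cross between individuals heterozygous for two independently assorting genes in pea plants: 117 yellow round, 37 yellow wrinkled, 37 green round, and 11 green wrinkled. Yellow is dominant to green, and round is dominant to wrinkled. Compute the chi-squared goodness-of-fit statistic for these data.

0.350

A dihybrid F₂ with independent assortment and complete dominance at both loci gives a 9:3:3:1 phenotypic ratio.
Under the 9:3:3:1 hypothesis (Σ ratio = 16, N = 202):
  yellow round: 202 × 9/16 = 113.625
  yellow wrinkled: 202 × 3/16 = 37.875
  green round: 202 × 3/16 = 37.875
  green wrinkled: 202 × 1/16 = 12.625
χ² = Σ (O − E)² / E
  yellow round: (117 − 113.625)² / 113.625 = 0.1002
  yellow wrinkled: (37 − 37.875)² / 37.875 = 0.0202
  green round: (37 − 37.875)² / 37.875 = 0.0202
  green wrinkled: (11 − 12.625)² / 12.625 = 0.2092
χ² = 0.1002 + 0.0202 + 0.0202 + 0.2092 = 0.3498 ≈ 0.350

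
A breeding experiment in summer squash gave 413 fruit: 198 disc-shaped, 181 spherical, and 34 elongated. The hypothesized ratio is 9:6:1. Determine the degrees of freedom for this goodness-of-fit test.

A goodness-of-fit test with 3 phenotype classes has df = 3 − 1 = 2.

2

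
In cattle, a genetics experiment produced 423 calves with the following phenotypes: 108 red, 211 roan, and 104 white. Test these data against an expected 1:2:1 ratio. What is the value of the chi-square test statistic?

0.078

The 1:2:1 ratio has 4 parts, so with N = 423 the expected counts are:
  red: 423 × 1/4 = 105.75
  roan: 423 × 2/4 = 211.5
  white: 423 × 1/4 = 105.75
χ² = Σ (O − E)² / E
  red: (108 − 105.75)² / 105.75 = 0.0479
  roan: (211 − 211.5)² / 211.5 = 0.0012
  white: (104 − 105.75)² / 105.75 = 0.0290
χ² = 0.0479 + 0.0012 + 0.0290 = 0.0781 ≈ 0.078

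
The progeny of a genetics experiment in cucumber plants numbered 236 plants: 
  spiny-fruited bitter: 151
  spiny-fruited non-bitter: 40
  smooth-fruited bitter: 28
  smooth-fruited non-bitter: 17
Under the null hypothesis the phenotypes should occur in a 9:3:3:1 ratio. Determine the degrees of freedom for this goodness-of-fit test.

3

A goodness-of-fit test with 4 phenotype classes has df = 4 − 1 = 3.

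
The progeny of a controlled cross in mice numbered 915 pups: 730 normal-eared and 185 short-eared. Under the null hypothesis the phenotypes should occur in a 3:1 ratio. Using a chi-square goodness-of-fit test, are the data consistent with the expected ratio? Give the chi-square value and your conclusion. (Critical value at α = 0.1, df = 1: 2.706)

The 3:1 ratio has 4 parts, so with N = 915 the expected counts are:
  normal-eared: 915 × 3/4 = 686.25
  short-eared: 915 × 1/4 = 228.75
χ² = Σ (O − E)² / E
  normal-eared: (730 − 686.25)² / 686.25 = 2.7892
  short-eared: (185 − 228.75)² / 228.75 = 8.3675
χ² = 2.7892 + 8.3675 = 11.1567 ≈ 11.157
Degrees of freedom = 2 − 1 = 1; critical value at α = 0.1 is 2.706.
Since 11.157 > 2.706, we reject the null hypothesis — the data do not fit the 3:1 ratio.

11.157; not consistent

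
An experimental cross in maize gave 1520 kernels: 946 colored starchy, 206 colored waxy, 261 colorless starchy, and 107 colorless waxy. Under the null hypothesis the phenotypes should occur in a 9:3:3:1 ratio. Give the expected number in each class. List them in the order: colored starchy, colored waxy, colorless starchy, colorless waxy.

The 9:3:3:1 ratio has 16 parts, so with N = 1520 the expected counts are:
  colored starchy: 1520 × 9/16 = 855
  colored waxy: 1520 × 3/16 = 285
  colorless starchy: 1520 × 3/16 = 285
  colorless waxy: 1520 × 1/16 = 95

855, 285, 285, 95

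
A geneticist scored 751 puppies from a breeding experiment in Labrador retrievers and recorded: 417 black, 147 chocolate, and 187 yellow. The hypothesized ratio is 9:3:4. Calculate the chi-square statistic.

The 9:3:4 ratio has 16 parts, so with N = 751 the expected counts are:
  black: 751 × 9/16 = 422.4375
  chocolate: 751 × 3/16 = 140.8125
  yellow: 751 × 4/16 = 187.75
χ² = Σ (O − E)² / E
  black: (417 − 422.4375)² / 422.4375 = 0.0700
  chocolate: (147 − 140.8125)² / 140.8125 = 0.2719
  yellow: (187 − 187.75)² / 187.75 = 0.0030
χ² = 0.0700 + 0.2719 + 0.0030 = 0.3449 ≈ 0.345

0.345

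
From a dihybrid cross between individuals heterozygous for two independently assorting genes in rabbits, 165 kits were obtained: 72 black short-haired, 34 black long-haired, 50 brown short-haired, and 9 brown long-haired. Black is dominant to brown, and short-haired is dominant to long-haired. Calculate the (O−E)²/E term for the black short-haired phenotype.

A dihybrid F₂ with independent assortment and complete dominance at both loci gives a 9:3:3:1 phenotypic ratio.
Total ratio parts = 16. Expected numbers out of 165:
  black short-haired: 165 × 9/16 = 92.8125
  black long-haired: 165 × 3/16 = 30.9375
  brown short-haired: 165 × 3/16 = 30.9375
  brown long-haired: 165 × 1/16 = 10.3125
Contribution of black short-haired: (72 − 92.8125)² / 92.8125 = 4.6670

4.667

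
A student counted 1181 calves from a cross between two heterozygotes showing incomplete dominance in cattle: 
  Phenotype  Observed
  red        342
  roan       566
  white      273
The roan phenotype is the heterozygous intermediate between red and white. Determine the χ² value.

10.096

With incomplete dominance, a heterozygote × heterozygote cross gives a 1:2:1 phenotypic ratio.
Total ratio parts = 4. Expected numbers out of 1181:
  red: 1181 × 1/4 = 295.25
  roan: 1181 × 2/4 = 590.5
  white: 1181 × 1/4 = 295.25
χ² = Σ (O − E)² / E
  red: (342 − 295.25)² / 295.25 = 7.4024
  roan: (566 − 590.5)² / 590.5 = 1.0165
  white: (273 − 295.25)² / 295.25 = 1.6768
χ² = 7.4024 + 1.0165 + 1.6768 = 10.0957 ≈ 10.096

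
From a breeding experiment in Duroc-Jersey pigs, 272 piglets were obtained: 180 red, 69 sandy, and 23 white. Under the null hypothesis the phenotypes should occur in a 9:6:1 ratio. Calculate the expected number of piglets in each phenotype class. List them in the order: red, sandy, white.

153, 102, 17

Expected counts for N = 272 under a 9:6:1 ratio (total parts = 16):
  red: 272 × 9/16 = 153
  sandy: 272 × 6/16 = 102
  white: 272 × 1/16 = 17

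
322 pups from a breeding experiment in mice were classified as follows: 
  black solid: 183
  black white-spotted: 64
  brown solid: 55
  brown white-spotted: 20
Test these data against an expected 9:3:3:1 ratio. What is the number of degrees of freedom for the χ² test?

3

A goodness-of-fit test with 4 phenotype classes has df = 4 − 1 = 3.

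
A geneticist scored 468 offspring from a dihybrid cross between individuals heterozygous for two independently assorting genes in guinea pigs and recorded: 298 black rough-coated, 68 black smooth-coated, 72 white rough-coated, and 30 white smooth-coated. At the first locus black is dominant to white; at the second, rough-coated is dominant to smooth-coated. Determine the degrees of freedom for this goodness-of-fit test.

A dihybrid F₂ with independent assortment and complete dominance at both loci gives a 9:3:3:1 phenotypic ratio.
A goodness-of-fit test with 4 phenotype classes has df = 4 − 1 = 3.

3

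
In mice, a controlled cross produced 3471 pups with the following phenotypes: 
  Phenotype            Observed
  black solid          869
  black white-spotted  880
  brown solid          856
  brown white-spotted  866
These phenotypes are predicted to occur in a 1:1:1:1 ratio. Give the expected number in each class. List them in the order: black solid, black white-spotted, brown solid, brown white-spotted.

Under the 1:1:1:1 hypothesis (Σ ratio = 4, N = 3471):
  black solid: 3471 × 1/4 = 867.75
  black white-spotted: 3471 × 1/4 = 867.75
  brown solid: 3471 × 1/4 = 867.75
  brown white-spotted: 3471 × 1/4 = 867.75

867.75, 867.75, 867.75, 867.75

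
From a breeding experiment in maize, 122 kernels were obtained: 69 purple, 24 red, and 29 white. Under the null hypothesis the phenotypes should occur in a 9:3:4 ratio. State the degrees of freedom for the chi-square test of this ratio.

2

A goodness-of-fit test with 3 phenotype classes has df = 3 − 1 = 2.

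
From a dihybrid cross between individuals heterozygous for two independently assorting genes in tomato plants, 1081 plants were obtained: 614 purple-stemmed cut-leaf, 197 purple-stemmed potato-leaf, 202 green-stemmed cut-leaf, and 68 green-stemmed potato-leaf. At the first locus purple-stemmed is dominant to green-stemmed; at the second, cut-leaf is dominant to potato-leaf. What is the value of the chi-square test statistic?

0.223

A dihybrid F₂ with independent assortment and complete dominance at both loci gives a 9:3:3:1 phenotypic ratio.
Total ratio parts = 16. Expected numbers out of 1081:
  purple-stemmed cut-leaf: 1081 × 9/16 = 608.0625
  purple-stemmed potato-leaf: 1081 × 3/16 = 202.6875
  green-stemmed cut-leaf: 1081 × 3/16 = 202.6875
  green-stemmed potato-leaf: 1081 × 1/16 = 67.5625
χ² = Σ (O − E)² / E
  purple-stemmed cut-leaf: (614 − 608.0625)² / 608.0625 = 0.0580
  purple-stemmed potato-leaf: (197 − 202.6875)² / 202.6875 = 0.1596
  green-stemmed cut-leaf: (202 − 202.6875)² / 202.6875 = 0.0023
  green-stemmed potato-leaf: (68 − 67.5625)² / 67.5625 = 0.0028
χ² = 0.0580 + 0.1596 + 0.0023 + 0.0028 = 0.2227 ≈ 0.223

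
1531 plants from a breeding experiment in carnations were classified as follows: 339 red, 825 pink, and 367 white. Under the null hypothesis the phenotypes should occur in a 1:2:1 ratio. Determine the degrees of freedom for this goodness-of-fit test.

2

A goodness-of-fit test with 3 phenotype classes has df = 3 − 1 = 2.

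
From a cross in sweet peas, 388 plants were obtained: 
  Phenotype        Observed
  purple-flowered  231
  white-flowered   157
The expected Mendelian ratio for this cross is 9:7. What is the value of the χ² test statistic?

1.703

Total ratio parts = 16. Expected numbers out of 388:
  purple-flowered: 388 × 9/16 = 218.25
  white-flowered: 388 × 7/16 = 169.75
χ² = Σ (O − E)² / E
  purple-flowered: (231 − 218.25)² / 218.25 = 0.7448
  white-flowered: (157 − 169.75)² / 169.75 = 0.9577
χ² = 0.7448 + 0.9577 = 1.7025 ≈ 1.703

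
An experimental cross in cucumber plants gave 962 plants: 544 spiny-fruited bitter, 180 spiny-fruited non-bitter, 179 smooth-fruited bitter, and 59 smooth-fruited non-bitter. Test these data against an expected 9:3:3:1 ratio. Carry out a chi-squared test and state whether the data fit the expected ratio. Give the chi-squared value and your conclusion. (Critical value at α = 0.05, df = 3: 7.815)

0.048; consistent

Total ratio parts = 16. Expected numbers out of 962:
  spiny-fruited bitter: 962 × 9/16 = 541.125
  spiny-fruited non-bitter: 962 × 3/16 = 180.375
  smooth-fruited bitter: 962 × 3/16 = 180.375
  smooth-fruited non-bitter: 962 × 1/16 = 60.125
χ² = Σ (O − E)² / E
  spiny-fruited bitter: (544 − 541.125)² / 541.125 = 0.0153
  spiny-fruited non-bitter: (180 − 180.375)² / 180.375 = 0.0008
  smooth-fruited bitter: (179 − 180.375)² / 180.375 = 0.0105
  smooth-fruited non-bitter: (59 − 60.125)² / 60.125 = 0.0210
χ² = 0.0153 + 0.0008 + 0.0105 + 0.0210 = 0.0476 ≈ 0.048
Degrees of freedom = 4 − 1 = 3; critical value at α = 0.05 is 7.815.
Since 0.048 < 7.815, we fail to reject the null hypothesis — the data are consistent with the 9:3:3:1 ratio.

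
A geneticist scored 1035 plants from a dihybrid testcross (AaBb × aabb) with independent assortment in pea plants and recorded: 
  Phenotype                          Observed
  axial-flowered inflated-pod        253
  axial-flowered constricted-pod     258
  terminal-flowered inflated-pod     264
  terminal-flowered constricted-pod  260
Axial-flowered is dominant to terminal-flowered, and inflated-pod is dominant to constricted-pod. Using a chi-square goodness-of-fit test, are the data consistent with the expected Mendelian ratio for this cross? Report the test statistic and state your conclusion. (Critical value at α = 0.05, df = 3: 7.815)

0.243; consistent

A dihybrid testcross with independent assortment gives a 1:1:1:1 ratio.
The 1:1:1:1 ratio has 4 parts, so with N = 1035 the expected counts are:
  axial-flowered inflated-pod: 1035 × 1/4 = 258.75
  axial-flowered constricted-pod: 1035 × 1/4 = 258.75
  terminal-flowered inflated-pod: 1035 × 1/4 = 258.75
  terminal-flowered constricted-pod: 1035 × 1/4 = 258.75
χ² = Σ (O − E)² / E
  axial-flowered inflated-pod: (253 − 258.75)² / 258.75 = 0.1278
  axial-flowered constricted-pod: (258 − 258.75)² / 258.75 = 0.0022
  terminal-flowered inflated-pod: (264 − 258.75)² / 258.75 = 0.1065
  terminal-flowered constricted-pod: (260 − 258.75)² / 258.75 = 0.0060
χ² = 0.1278 + 0.0022 + 0.1065 + 0.0060 = 0.2425 ≈ 0.243
Degrees of freedom = 4 − 1 = 3; critical value at α = 0.05 is 7.815.
Since 0.243 < 7.815, we fail to reject the null hypothesis — the data are consistent with the 1:1:1:1 ratio.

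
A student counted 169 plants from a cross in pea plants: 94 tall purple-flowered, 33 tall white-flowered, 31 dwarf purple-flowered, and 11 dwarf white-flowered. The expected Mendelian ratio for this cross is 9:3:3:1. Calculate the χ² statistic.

The 9:3:3:1 ratio has 16 parts, so with N = 169 the expected counts are:
  tall purple-flowered: 169 × 9/16 = 95.0625
  tall white-flowered: 169 × 3/16 = 31.6875
  dwarf purple-flowered: 169 × 3/16 = 31.6875
  dwarf white-flowered: 169 × 1/16 = 10.5625
χ² = Σ (O − E)² / E
  tall purple-flowered: (94 − 95.0625)² / 95.0625 = 0.0119
  tall white-flowered: (33 − 31.6875)² / 31.6875 = 0.0544
  dwarf purple-flowered: (31 − 31.6875)² / 31.6875 = 0.0149
  dwarf white-flowered: (11 − 10.5625)² / 10.5625 = 0.0181
χ² = 0.0119 + 0.0544 + 0.0149 + 0.0181 = 0.0993 ≈ 0.099

0.099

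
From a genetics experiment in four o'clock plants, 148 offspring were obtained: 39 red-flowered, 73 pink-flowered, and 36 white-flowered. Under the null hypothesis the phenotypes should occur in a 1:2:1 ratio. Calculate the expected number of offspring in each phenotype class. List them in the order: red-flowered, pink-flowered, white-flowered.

The 1:2:1 ratio has 4 parts, so with N = 148 the expected counts are:
  red-flowered: 148 × 1/4 = 37
  pink-flowered: 148 × 2/4 = 74
  white-flowered: 148 × 1/4 = 37

37, 74, 37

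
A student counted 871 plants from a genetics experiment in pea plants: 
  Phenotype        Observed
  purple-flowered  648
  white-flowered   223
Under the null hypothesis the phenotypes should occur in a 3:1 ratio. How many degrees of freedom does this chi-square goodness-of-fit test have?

A goodness-of-fit test with 2 phenotype classes has df = 2 − 1 = 1.

1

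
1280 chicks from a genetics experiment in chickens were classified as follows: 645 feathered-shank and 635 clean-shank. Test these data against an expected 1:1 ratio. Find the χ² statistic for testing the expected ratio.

The 1:1 ratio has 2 parts, so with N = 1280 the expected counts are:
  feathered-shank: 1280 × 1/2 = 640
  clean-shank: 1280 × 1/2 = 640
χ² = Σ (O − E)² / E
  feathered-shank: (645 − 640)² / 640 = 0.0391
  clean-shank: (635 − 640)² / 640 = 0.0391
χ² = 0.0391 + 0.0391 = 0.0782 ≈ 0.078

0.078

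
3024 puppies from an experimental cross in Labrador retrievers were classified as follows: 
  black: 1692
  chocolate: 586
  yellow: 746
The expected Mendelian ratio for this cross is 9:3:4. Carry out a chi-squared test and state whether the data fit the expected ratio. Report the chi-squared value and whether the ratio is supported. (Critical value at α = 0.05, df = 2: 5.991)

0.817; consistent

Expected counts for N = 3024 under a 9:3:4 ratio (total parts = 16):
  black: 3024 × 9/16 = 1701
  chocolate: 3024 × 3/16 = 567
  yellow: 3024 × 4/16 = 756
χ² = Σ (O − E)² / E
  black: (1692 − 1701)² / 1701 = 0.0476
  chocolate: (586 − 567)² / 567 = 0.6367
  yellow: (746 − 756)² / 756 = 0.1323
χ² = 0.0476 + 0.6367 + 0.1323 = 0.8166 ≈ 0.817
Degrees of freedom = 3 − 1 = 2; critical value at α = 0.05 is 5.991.
Since 0.817 < 5.991, we fail to reject the null hypothesis — the data are consistent with the 9:3:4 ratio.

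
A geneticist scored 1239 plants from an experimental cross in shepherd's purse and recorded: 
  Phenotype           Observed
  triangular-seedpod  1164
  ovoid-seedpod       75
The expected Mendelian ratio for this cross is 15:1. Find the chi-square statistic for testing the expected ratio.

Under the 15:1 hypothesis (Σ ratio = 16, N = 1239):
  triangular-seedpod: 1239 × 15/16 = 1161.5625
  ovoid-seedpod: 1239 × 1/16 = 77.4375
χ² = Σ (O − E)² / E
  triangular-seedpod: (1164 − 1161.5625)² / 1161.5625 = 0.0051
  ovoid-seedpod: (75 − 77.4375)² / 77.4375 = 0.0767
χ² = 0.0051 + 0.0767 = 0.0818 ≈ 0.082

0.082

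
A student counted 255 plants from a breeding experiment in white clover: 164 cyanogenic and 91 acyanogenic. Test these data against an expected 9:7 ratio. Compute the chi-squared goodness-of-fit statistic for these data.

6.738

Under the 9:7 hypothesis (Σ ratio = 16, N = 255):
  cyanogenic: 255 × 9/16 = 143.4375
  acyanogenic: 255 × 7/16 = 111.5625
χ² = Σ (O − E)² / E
  cyanogenic: (164 − 143.4375)² / 143.4375 = 2.9477
  acyanogenic: (91 − 111.5625)² / 111.5625 = 3.7900
χ² = 2.9477 + 3.7900 = 6.7377 ≈ 6.738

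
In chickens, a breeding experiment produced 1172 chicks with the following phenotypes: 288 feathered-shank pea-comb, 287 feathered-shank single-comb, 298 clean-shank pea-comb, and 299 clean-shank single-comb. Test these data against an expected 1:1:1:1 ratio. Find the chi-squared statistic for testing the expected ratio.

0.416

Total ratio parts = 4. Expected numbers out of 1172:
  feathered-shank pea-comb: 1172 × 1/4 = 293
  feathered-shank single-comb: 1172 × 1/4 = 293
  clean-shank pea-comb: 1172 × 1/4 = 293
  clean-shank single-comb: 1172 × 1/4 = 293
χ² = Σ (O − E)² / E
  feathered-shank pea-comb: (288 − 293)² / 293 = 0.0853
  feathered-shank single-comb: (287 − 293)² / 293 = 0.1229
  clean-shank pea-comb: (298 − 293)² / 293 = 0.0853
  clean-shank single-comb: (299 − 293)² / 293 = 0.1229
χ² = 0.0853 + 0.1229 + 0.0853 + 0.1229 = 0.4164 ≈ 0.416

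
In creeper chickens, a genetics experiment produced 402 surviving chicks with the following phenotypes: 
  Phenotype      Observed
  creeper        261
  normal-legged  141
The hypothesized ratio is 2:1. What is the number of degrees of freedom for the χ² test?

1

A goodness-of-fit test with 2 phenotype classes has df = 2 − 1 = 1.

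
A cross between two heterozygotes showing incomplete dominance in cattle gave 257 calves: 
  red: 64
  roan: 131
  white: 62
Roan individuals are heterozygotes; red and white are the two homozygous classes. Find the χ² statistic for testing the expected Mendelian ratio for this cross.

With incomplete dominance, a heterozygote × heterozygote cross gives a 1:2:1 phenotypic ratio.
Total ratio parts = 4. Expected numbers out of 257:
  red: 257 × 1/4 = 64.25
  roan: 257 × 2/4 = 128.5
  white: 257 × 1/4 = 64.25
χ² = Σ (O − E)² / E
  red: (64 − 64.25)² / 64.25 = 0.0010
  roan: (131 − 128.5)² / 128.5 = 0.0486
  white: (62 − 64.25)² / 64.25 = 0.0788
χ² = 0.0010 + 0.0486 + 0.0788 = 0.1284 ≈ 0.128

0.128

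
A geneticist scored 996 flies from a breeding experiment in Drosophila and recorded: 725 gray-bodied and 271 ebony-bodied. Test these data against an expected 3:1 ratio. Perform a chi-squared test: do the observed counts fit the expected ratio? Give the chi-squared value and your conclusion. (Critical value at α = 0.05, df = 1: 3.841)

Under the 3:1 hypothesis (Σ ratio = 4, N = 996):
  gray-bodied: 996 × 3/4 = 747
  ebony-bodied: 996 × 1/4 = 249
χ² = Σ (O − E)² / E
  gray-bodied: (725 − 747)² / 747 = 0.6479
  ebony-bodied: (271 − 249)² / 249 = 1.9438
χ² = 0.6479 + 1.9438 = 2.5917 ≈ 2.592
Degrees of freedom = 2 − 1 = 1; critical value at α = 0.05 is 3.841.
Since 2.592 < 3.841, we fail to reject the null hypothesis — the data are consistent with the 3:1 ratio.

2.592; consistent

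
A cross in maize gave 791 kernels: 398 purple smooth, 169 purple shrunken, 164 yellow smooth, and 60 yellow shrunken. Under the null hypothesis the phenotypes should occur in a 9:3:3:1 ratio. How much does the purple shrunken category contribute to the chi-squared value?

Expected counts for N = 791 under a 9:3:3:1 ratio (total parts = 16):
  purple smooth: 791 × 9/16 = 444.9375
  purple shrunken: 791 × 3/16 = 148.3125
  yellow smooth: 791 × 3/16 = 148.3125
  yellow shrunken: 791 × 1/16 = 49.4375
Contribution of purple shrunken: (169 − 148.3125)² / 148.3125 = 2.8856

2.886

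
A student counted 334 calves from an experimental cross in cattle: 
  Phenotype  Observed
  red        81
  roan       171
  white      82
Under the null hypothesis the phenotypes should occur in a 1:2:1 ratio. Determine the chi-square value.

The 1:2:1 ratio has 4 parts, so with N = 334 the expected counts are:
  red: 334 × 1/4 = 83.5
  roan: 334 × 2/4 = 167
  white: 334 × 1/4 = 83.5
χ² = Σ (O − E)² / E
  red: (81 − 83.5)² / 83.5 = 0.0749
  roan: (171 − 167)² / 167 = 0.0958
  white: (82 − 83.5)² / 83.5 = 0.0269
χ² = 0.0749 + 0.0958 + 0.0269 = 0.1976 ≈ 0.198

0.198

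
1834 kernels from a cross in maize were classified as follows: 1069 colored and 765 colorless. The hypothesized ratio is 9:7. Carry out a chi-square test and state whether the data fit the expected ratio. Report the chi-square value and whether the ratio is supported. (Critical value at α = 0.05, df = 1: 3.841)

Total ratio parts = 16. Expected numbers out of 1834:
  colored: 1834 × 9/16 = 1031.625
  colorless: 1834 × 7/16 = 802.375
χ² = Σ (O − E)² / E
  colored: (1069 − 1031.625)² / 1031.625 = 1.3541
  colorless: (765 − 802.375)² / 802.375 = 1.7409
χ² = 1.3541 + 1.7409 = 3.095
Degrees of freedom = 2 − 1 = 1; critical value at α = 0.05 is 3.841.
Since 3.095 < 3.841, we fail to reject the null hypothesis — the data are consistent with the 9:7 ratio.

3.095; consistent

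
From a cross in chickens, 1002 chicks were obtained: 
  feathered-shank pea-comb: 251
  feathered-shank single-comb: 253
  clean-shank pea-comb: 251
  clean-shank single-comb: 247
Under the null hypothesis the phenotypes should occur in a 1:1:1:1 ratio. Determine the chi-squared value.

Expected counts for N = 1002 under a 1:1:1:1 ratio (total parts = 4):
  feathered-shank pea-comb: 1002 × 1/4 = 250.5
  feathered-shank single-comb: 1002 × 1/4 = 250.5
  clean-shank pea-comb: 1002 × 1/4 = 250.5
  clean-shank single-comb: 1002 × 1/4 = 250.5
χ² = Σ (O − E)² / E
  feathered-shank pea-comb: (251 − 250.5)² / 250.5 = 0.0010
  feathered-shank single-comb: (253 − 250.5)² / 250.5 = 0.0250
  clean-shank pea-comb: (251 − 250.5)² / 250.5 = 0.0010
  clean-shank single-comb: (247 − 250.5)² / 250.5 = 0.0489
χ² = 0.0010 + 0.0250 + 0.0010 + 0.0489 = 0.0759 ≈ 0.076

0.076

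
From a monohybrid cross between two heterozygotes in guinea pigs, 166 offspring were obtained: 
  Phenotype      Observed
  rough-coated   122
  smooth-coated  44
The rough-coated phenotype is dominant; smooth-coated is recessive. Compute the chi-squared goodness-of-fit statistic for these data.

For a monohybrid cross between heterozygotes with complete dominance, the expected phenotypic ratio is 3:1.
Under the 3:1 hypothesis (Σ ratio = 4, N = 166):
  rough-coated: 166 × 3/4 = 124.5
  smooth-coated: 166 × 1/4 = 41.5
χ² = Σ (O − E)² / E
  rough-coated: (122 − 124.5)² / 124.5 = 0.0502
  smooth-coated: (44 − 41.5)² / 41.5 = 0.1506
χ² = 0.0502 + 0.1506 = 0.2008 ≈ 0.201

0.201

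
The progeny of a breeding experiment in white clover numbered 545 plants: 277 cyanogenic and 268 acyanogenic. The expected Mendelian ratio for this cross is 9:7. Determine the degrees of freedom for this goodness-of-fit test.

1

A goodness-of-fit test with 2 phenotype classes has df = 2 − 1 = 1.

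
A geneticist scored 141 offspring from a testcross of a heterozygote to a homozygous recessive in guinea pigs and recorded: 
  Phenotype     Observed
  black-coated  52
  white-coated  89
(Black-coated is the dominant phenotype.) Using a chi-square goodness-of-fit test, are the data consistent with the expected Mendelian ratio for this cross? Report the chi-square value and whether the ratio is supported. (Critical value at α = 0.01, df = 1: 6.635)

9.709; not consistent

A testcross of a heterozygote (Aa × aa) gives a 1:1 phenotypic ratio.
Under the 1:1 hypothesis (Σ ratio = 2, N = 141):
  black-coated: 141 × 1/2 = 70.5
  white-coated: 141 × 1/2 = 70.5
χ² = Σ (O − E)² / E
  black-coated: (52 − 70.5)² / 70.5 = 4.8546
  white-coated: (89 − 70.5)² / 70.5 = 4.8546
χ² = 4.8546 + 4.8546 = 9.7092 ≈ 9.709
Degrees of freedom = 2 − 1 = 1; critical value at α = 0.01 is 6.635.
Since 9.709 > 6.635, we reject the null hypothesis — the data do not fit the 1:1 ratio.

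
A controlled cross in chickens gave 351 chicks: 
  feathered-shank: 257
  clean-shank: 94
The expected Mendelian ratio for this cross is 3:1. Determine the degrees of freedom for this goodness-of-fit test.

1

A goodness-of-fit test with 2 phenotype classes has df = 2 − 1 = 1.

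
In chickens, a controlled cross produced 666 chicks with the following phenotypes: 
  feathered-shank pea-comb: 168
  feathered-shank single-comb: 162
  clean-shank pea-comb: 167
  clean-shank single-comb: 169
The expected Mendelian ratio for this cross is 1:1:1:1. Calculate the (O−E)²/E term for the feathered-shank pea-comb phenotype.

0.014

Expected counts for N = 666 under a 1:1:1:1 ratio (total parts = 4):
  feathered-shank pea-comb: 666 × 1/4 = 166.5
  feathered-shank single-comb: 666 × 1/4 = 166.5
  clean-shank pea-comb: 666 × 1/4 = 166.5
  clean-shank single-comb: 666 × 1/4 = 166.5
Contribution of feathered-shank pea-comb: (168 − 166.5)² / 166.5 = 0.0135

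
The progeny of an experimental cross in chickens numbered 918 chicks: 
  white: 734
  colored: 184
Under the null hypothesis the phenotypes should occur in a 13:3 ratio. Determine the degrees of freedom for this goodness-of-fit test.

A goodness-of-fit test with 2 phenotype classes has df = 2 − 1 = 1.

1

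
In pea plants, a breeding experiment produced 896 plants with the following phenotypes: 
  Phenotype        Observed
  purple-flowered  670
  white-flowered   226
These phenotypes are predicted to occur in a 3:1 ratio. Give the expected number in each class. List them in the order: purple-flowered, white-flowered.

672, 224

Under the 3:1 hypothesis (Σ ratio = 4, N = 896):
  purple-flowered: 896 × 3/4 = 672
  white-flowered: 896 × 1/4 = 224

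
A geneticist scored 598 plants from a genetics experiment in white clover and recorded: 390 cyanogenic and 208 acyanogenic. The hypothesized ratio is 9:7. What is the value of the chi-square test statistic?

19.540

Total ratio parts = 16. Expected numbers out of 598:
  cyanogenic: 598 × 9/16 = 336.375
  acyanogenic: 598 × 7/16 = 261.625
χ² = Σ (O − E)² / E
  cyanogenic: (390 − 336.375)² / 336.375 = 8.5489
  acyanogenic: (208 − 261.625)² / 261.625 = 10.9915
χ² = 8.5489 + 10.9915 = 19.5404 ≈ 19.540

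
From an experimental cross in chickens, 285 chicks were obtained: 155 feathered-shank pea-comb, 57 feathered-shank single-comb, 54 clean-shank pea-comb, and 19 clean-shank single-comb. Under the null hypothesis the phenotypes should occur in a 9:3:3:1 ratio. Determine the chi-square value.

The 9:3:3:1 ratio has 16 parts, so with N = 285 the expected counts are:
  feathered-shank pea-comb: 285 × 9/16 = 160.3125
  feathered-shank single-comb: 285 × 3/16 = 53.4375
  clean-shank pea-comb: 285 × 3/16 = 53.4375
  clean-shank single-comb: 285 × 1/16 = 17.8125
χ² = Σ (O − E)² / E
  feathered-shank pea-comb: (155 − 160.3125)² / 160.3125 = 0.1760
  feathered-shank single-comb: (57 − 53.4375)² / 53.4375 = 0.2375
  clean-shank pea-comb: (54 − 53.4375)² / 53.4375 = 0.0059
  clean-shank single-comb: (19 − 17.8125)² / 17.8125 = 0.0792
χ² = 0.1760 + 0.2375 + 0.0059 + 0.0792 = 0.4986 ≈ 0.499

0.499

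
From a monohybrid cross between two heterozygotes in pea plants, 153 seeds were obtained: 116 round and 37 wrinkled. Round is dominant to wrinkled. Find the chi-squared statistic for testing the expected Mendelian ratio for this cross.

0.054

For a monohybrid cross between heterozygotes with complete dominance, the expected phenotypic ratio is 3:1.
Under the 3:1 hypothesis (Σ ratio = 4, N = 153):
  round: 153 × 3/4 = 114.75
  wrinkled: 153 × 1/4 = 38.25
χ² = Σ (O − E)² / E
  round: (116 − 114.75)² / 114.75 = 0.0136
  wrinkled: (37 − 38.25)² / 38.25 = 0.0408
χ² = 0.0136 + 0.0408 = 0.0544 ≈ 0.054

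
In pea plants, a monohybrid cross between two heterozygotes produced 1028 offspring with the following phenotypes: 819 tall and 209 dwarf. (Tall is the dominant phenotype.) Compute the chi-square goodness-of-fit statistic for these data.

11.953

For a monohybrid cross between heterozygotes with complete dominance, the expected phenotypic ratio is 3:1.
Total ratio parts = 4. Expected numbers out of 1028:
  tall: 1028 × 3/4 = 771
  dwarf: 1028 × 1/4 = 257
χ² = Σ (O − E)² / E
  tall: (819 − 771)² / 771 = 2.9883
  dwarf: (209 − 257)² / 257 = 8.9650
χ² = 2.9883 + 8.9650 = 11.9533 ≈ 11.953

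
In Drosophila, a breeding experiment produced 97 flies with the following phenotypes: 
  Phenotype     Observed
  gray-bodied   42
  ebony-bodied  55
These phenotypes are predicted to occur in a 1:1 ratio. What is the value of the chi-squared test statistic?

Expected counts for N = 97 under a 1:1 ratio (total parts = 2):
  gray-bodied: 97 × 1/2 = 48.5
  ebony-bodied: 97 × 1/2 = 48.5
χ² = Σ (O − E)² / E
  gray-bodied: (42 − 48.5)² / 48.5 = 0.8711
  ebony-bodied: (55 − 48.5)² / 48.5 = 0.8711
χ² = 0.8711 + 0.8711 = 1.7422 ≈ 1.742

1.742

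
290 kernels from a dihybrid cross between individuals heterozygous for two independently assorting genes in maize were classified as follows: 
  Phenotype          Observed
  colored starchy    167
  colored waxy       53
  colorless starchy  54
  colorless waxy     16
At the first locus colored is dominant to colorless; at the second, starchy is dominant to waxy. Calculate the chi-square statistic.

A dihybrid F₂ with independent assortment and complete dominance at both loci gives a 9:3:3:1 phenotypic ratio.
Under the 9:3:3:1 hypothesis (Σ ratio = 16, N = 290):
  colored starchy: 290 × 9/16 = 163.125
  colored waxy: 290 × 3/16 = 54.375
  colorless starchy: 290 × 3/16 = 54.375
  colorless waxy: 290 × 1/16 = 18.125
χ² = Σ (O − E)² / E
  colored starchy: (167 − 163.125)² / 163.125 = 0.0920
  colored waxy: (53 − 54.375)² / 54.375 = 0.0348
  colorless starchy: (54 − 54.375)² / 54.375 = 0.0026
  colorless waxy: (16 − 18.125)² / 18.125 = 0.2491
χ² = 0.0920 + 0.0348 + 0.0026 + 0.2491 = 0.3785 ≈ 0.379

0.379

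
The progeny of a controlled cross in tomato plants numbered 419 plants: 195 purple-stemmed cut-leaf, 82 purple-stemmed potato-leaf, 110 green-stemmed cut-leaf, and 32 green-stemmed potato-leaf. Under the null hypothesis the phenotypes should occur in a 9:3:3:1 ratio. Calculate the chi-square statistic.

21.045

Expected counts for N = 419 under a 9:3:3:1 ratio (total parts = 16):
  purple-stemmed cut-leaf: 419 × 9/16 = 235.6875
  purple-stemmed potato-leaf: 419 × 3/16 = 78.5625
  green-stemmed cut-leaf: 419 × 3/16 = 78.5625
  green-stemmed potato-leaf: 419 × 1/16 = 26.1875
χ² = Σ (O − E)² / E
  purple-stemmed cut-leaf: (195 − 235.6875)² / 235.6875 = 7.0240
  purple-stemmed potato-leaf: (82 − 78.5625)² / 78.5625 = 0.1504
  green-stemmed cut-leaf: (110 − 78.5625)² / 78.5625 = 12.5800
  green-stemmed potato-leaf: (32 − 26.1875)² / 26.1875 = 1.2901
χ² = 7.0240 + 0.1504 + 12.5800 + 1.2901 = 21.0445 ≈ 21.045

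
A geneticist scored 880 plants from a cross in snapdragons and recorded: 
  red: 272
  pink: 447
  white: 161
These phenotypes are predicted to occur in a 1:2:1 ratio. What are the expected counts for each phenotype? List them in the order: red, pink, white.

220, 440, 220

The 1:2:1 ratio has 4 parts, so with N = 880 the expected counts are:
  red: 880 × 1/4 = 220
  pink: 880 × 2/4 = 440
  white: 880 × 1/4 = 220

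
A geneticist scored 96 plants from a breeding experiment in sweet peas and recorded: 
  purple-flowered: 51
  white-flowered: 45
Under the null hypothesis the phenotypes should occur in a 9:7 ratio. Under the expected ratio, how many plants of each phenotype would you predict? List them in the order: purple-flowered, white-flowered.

54, 42

Under the 9:7 hypothesis (Σ ratio = 16, N = 96):
  purple-flowered: 96 × 9/16 = 54
  white-flowered: 96 × 7/16 = 42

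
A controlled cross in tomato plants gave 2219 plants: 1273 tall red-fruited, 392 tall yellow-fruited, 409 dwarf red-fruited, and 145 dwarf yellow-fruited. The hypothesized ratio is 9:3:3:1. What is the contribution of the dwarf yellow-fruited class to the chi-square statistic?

0.287

Expected counts for N = 2219 under a 9:3:3:1 ratio (total parts = 16):
  tall red-fruited: 2219 × 9/16 = 1248.1875
  tall yellow-fruited: 2219 × 3/16 = 416.0625
  dwarf red-fruited: 2219 × 3/16 = 416.0625
  dwarf yellow-fruited: 2219 × 1/16 = 138.6875
Contribution of dwarf yellow-fruited: (145 − 138.6875)² / 138.6875 = 0.2873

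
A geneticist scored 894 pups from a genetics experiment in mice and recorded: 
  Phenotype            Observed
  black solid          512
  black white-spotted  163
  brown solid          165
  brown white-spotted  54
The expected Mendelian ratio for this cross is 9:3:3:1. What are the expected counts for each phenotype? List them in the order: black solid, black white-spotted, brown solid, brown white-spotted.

502.875, 167.625, 167.625, 55.875

Expected counts for N = 894 under a 9:3:3:1 ratio (total parts = 16):
  black solid: 894 × 9/16 = 502.875
  black white-spotted: 894 × 3/16 = 167.625
  brown solid: 894 × 3/16 = 167.625
  brown white-spotted: 894 × 1/16 = 55.875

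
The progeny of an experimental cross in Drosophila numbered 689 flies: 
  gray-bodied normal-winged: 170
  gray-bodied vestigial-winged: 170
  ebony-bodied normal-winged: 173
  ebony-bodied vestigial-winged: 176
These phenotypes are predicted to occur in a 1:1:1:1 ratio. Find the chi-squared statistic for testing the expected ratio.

The 1:1:1:1 ratio has 4 parts, so with N = 689 the expected counts are:
  gray-bodied normal-winged: 689 × 1/4 = 172.25
  gray-bodied vestigial-winged: 689 × 1/4 = 172.25
  ebony-bodied normal-winged: 689 × 1/4 = 172.25
  ebony-bodied vestigial-winged: 689 × 1/4 = 172.25
χ² = Σ (O − E)² / E
  gray-bodied normal-winged: (170 − 172.25)² / 172.25 = 0.0294
  gray-bodied vestigial-winged: (170 − 172.25)² / 172.25 = 0.0294
  ebony-bodied normal-winged: (173 − 172.25)² / 172.25 = 0.0033
  ebony-bodied vestigial-winged: (176 − 172.25)² / 172.25 = 0.0816
χ² = 0.0294 + 0.0294 + 0.0033 + 0.0816 = 0.1437 ≈ 0.144

0.144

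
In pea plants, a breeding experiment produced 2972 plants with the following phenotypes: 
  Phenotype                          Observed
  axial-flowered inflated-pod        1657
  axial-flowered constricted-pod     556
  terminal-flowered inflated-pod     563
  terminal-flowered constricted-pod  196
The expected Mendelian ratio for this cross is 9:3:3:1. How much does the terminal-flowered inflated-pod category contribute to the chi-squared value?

0.059

Expected counts for N = 2972 under a 9:3:3:1 ratio (total parts = 16):
  axial-flowered inflated-pod: 2972 × 9/16 = 1671.75
  axial-flowered constricted-pod: 2972 × 3/16 = 557.25
  terminal-flowered inflated-pod: 2972 × 3/16 = 557.25
  terminal-flowered constricted-pod: 2972 × 1/16 = 185.75
Contribution of terminal-flowered inflated-pod: (563 − 557.25)² / 557.25 = 0.0593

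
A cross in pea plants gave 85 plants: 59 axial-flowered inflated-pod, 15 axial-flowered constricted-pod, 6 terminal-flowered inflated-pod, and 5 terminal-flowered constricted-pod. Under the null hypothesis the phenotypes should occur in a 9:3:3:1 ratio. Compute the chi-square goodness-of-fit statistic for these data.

Expected counts for N = 85 under a 9:3:3:1 ratio (total parts = 16):
  axial-flowered inflated-pod: 85 × 9/16 = 47.8125
  axial-flowered constricted-pod: 85 × 3/16 = 15.9375
  terminal-flowered inflated-pod: 85 × 3/16 = 15.9375
  terminal-flowered constricted-pod: 85 × 1/16 = 5.3125
χ² = Σ (O − E)² / E
  axial-flowered inflated-pod: (59 − 47.8125)² / 47.8125 = 2.6177
  axial-flowered constricted-pod: (15 − 15.9375)² / 15.9375 = 0.0551
  terminal-flowered inflated-pod: (6 − 15.9375)² / 15.9375 = 6.1963
  terminal-flowered constricted-pod: (5 − 5.3125)² / 5.3125 = 0.0184
χ² = 2.6177 + 0.0551 + 6.1963 + 0.0184 = 8.8875 ≈ 8.888

8.888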